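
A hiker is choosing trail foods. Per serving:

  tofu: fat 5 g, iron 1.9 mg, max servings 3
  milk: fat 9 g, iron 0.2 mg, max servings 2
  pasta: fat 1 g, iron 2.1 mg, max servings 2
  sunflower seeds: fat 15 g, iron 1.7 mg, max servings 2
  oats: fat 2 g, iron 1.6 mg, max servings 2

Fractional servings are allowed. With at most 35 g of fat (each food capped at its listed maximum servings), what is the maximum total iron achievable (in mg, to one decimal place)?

Iron per g fat: pasta 2.1, oats 0.8, tofu 0.38, sunflower seeds 0.1133, milk 0.02222.
Take 2 servings of pasta: uses 2 g fat, +4.2 mg iron (running total 4.2 mg).
Take 2 servings of oats: uses 4 g fat, +3.2 mg iron (running total 7.4 mg).
Take 3 servings of tofu: uses 15 g fat, +5.7 mg iron (running total 13.1 mg).
Take 0.9333 servings of sunflower seeds: uses 14 g fat, +1.6 mg iron (running total 14.7 mg).
Greedy by best ratio exhausts the fat allowance optimally: 14.7 mg.

14.7 mg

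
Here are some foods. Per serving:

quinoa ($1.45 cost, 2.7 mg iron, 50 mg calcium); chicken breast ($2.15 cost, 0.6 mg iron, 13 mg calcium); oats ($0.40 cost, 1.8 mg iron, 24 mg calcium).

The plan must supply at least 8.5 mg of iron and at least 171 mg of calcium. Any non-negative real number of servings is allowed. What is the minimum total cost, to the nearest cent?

quinoa only: max(8.5/2.7, 171/50) = 3.42 servings → $4.96.
chicken breast only: max(8.5/0.6, 171/13) = 14.17 servings → $30.46.
oats only: max(8.5/1.8, 171/24) = 7.125 servings → $2.85.
quinoa + chicken breast with both tight: 1.549 servings and 7.196 servings → $17.72.
quinoa + oats: intersection lies outside the first quadrant.
chicken breast + oats with both tight: 11.53 servings and 0.8778 servings → $25.15.
The minimum over all feasible corners is $2.85.

$2.85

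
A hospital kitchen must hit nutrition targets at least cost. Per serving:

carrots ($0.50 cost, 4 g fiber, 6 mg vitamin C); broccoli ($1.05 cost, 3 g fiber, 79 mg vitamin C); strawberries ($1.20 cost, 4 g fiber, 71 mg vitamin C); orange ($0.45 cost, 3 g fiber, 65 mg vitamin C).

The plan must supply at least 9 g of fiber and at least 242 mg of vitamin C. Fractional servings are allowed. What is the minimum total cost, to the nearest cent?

$1.68

An LP optimum is at a vertex; with two nutrient constraints at most two foods are used. Check each candidate.
carrots only: max(9/4, 242/6) = 40.33 servings → $20.17.
broccoli only: max(9/3, 242/79) = 3.063 servings → $3.22.
strawberries only: max(9/4, 242/71) = 3.408 servings → $4.09.
orange only: max(9/3, 242/65) = 3.723 servings → $1.68.
carrots + broccoli with both targets exact would need a negative amount; discard.
carrots + strawberries with both targets exact would need a negative amount; discard.
carrots + orange with both targets exact would need a negative amount; discard.
broccoli + strawberries with both targets exact would need a negative amount; discard.
broccoli + orange: the both-tight solution has a negative serving — not a feasible corner.
strawberries + orange with both targets exact would need a negative amount; discard.
So the least-cost plan costs $1.68.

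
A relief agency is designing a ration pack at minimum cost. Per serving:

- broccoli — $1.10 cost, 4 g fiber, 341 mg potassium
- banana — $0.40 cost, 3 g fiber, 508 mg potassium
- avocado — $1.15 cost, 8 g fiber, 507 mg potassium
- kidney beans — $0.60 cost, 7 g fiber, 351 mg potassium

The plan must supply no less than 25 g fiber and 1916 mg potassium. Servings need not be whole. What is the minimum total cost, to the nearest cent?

broccoli only: max(25/4, 1916/341) = 6.25 servings → $6.88.
banana only: max(25/3, 1916/508) = 8.333 servings → $3.33.
avocado only: max(25/8, 1916/507) = 3.779 servings → $4.35.
kidney beans only: max(25/7, 1916/351) = 5.459 servings → $3.28.
broccoli + banana with both targets exact would need a negative amount; discard.
broccoli + avocado with both tight: 3.79 servings and 1.23 servings → $5.58.
broccoli + kidney beans with both tight: 4.717 servings and 0.8759 servings → $5.71.
banana + avocado with both tight: 1.043 servings and 2.734 servings → $3.56.
banana + kidney beans with both tight: 1.853 servings and 2.777 servings → $2.41.
avocado + kidney beans: the both-tight solution has a negative serving — not a feasible corner.
Cheapest feasible corner: $2.41.

$2.41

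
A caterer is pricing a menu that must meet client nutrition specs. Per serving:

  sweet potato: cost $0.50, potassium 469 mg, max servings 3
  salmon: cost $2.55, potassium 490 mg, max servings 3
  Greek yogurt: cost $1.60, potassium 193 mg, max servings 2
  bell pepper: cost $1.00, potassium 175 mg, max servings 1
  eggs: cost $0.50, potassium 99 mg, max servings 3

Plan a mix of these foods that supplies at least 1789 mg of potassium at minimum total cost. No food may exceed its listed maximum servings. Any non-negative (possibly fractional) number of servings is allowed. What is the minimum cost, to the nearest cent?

Cost per mg of potassium: sweet potato $0.0011, eggs $0.0051, salmon $0.0052, bell pepper $0.0057, Greek yogurt $0.0083.
Take 3 servings of sweet potato: +1407.0 mg potassium for $1.50 (total $1.50, still need 382.0 mg).
Take 3 servings of eggs: +297.0 mg potassium for $1.50 (total $3.00, still need 85.0 mg).
Take 0.1735 servings of salmon: +85.0 mg potassium for $0.44 (total $3.44, still need 0.0 mg).
Filling from the cheapest source first is optimal under one linear minimum: $3.44.

$3.44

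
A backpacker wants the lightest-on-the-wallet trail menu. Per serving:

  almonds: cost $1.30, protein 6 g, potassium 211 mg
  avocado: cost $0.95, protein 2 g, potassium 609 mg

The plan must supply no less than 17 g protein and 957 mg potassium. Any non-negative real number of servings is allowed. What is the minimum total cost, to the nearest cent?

$4.03

For a min-cost LP with two ≥-constraints, a basic feasible solution has at most two positive variables.
almonds only: max(17/6, 957/211) = 4.536 servings → $5.90.
avocado only: max(17/2, 957/609) = 8.5 servings → $8.07.
almonds + avocado with both tight: 2.611 servings and 0.6668 servings → $4.03.
The minimum over all feasible corners is $4.03.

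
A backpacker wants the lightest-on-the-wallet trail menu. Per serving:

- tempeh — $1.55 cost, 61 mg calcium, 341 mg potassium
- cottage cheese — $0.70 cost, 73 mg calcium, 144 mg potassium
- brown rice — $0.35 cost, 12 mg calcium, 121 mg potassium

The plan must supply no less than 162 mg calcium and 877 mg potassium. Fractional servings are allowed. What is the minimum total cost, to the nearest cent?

Minimising a linear cost over {calcium ≥ 162, potassium ≥ 877, servings ≥ 0} — the optimum is at a vertex, using one or two foods.
tempeh only: max(162/61, 877/341) = 2.656 servings → $4.12.
cottage cheese only: max(162/73, 877/144) = 6.09 servings → $4.26.
brown rice only: max(162/12, 877/121) = 13.5 servings → $4.72.
tempeh + cottage cheese with both tight: 2.526 servings and 0.1083 servings → $3.99.
tempeh + brown rice: the both-tight solution has a negative serving — not a feasible corner.
cottage cheese + brown rice with both tight: 1.278 servings and 5.727 servings → $2.90.
So the least-cost plan costs $2.90.

$2.90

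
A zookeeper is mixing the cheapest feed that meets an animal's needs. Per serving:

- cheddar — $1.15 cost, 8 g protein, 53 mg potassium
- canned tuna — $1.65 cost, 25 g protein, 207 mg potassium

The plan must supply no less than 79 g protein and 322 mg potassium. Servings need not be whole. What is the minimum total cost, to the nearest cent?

$5.21

Two binding constraints pin down two serving amounts, so the optimal mix uses at most two foods. The candidates are each food alone (scaled to the tighter of protein/potassium) and each pair with both constraints tight.
cheddar only: max(79/8, 322/53) = 9.875 servings → $11.36.
canned tuna only: max(79/25, 322/207) = 3.16 servings → $5.21.
cheddar + canned tuna: the both-tight solution has a negative serving — not a feasible corner.
The minimum over all feasible corners is $5.21.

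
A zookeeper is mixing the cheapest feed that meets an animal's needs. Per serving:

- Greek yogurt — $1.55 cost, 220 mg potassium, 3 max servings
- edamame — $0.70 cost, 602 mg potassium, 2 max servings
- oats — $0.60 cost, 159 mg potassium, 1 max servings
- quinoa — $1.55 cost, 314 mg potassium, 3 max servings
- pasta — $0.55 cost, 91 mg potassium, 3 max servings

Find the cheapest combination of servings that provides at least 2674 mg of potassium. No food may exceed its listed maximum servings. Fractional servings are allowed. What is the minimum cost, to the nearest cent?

$8.98

Cost per mg of potassium: edamame $0.0012, oats $0.0038, quinoa $0.0049, pasta $0.0060, Greek yogurt $0.0070.
Take 2 servings of edamame: +1204.0 mg potassium for $1.40 (total $1.40, still need 1470.0 mg).
Take 1 serving of oats: +159.0 mg potassium for $0.60 (total $2.00, still need 1311.0 mg).
Take 3 servings of quinoa: +942.0 mg potassium for $4.65 (total $6.65, still need 369.0 mg).
Take 3 servings of pasta: +273.0 mg potassium for $1.65 (total $8.30, still need 96.0 mg).
Take 0.4364 servings of Greek yogurt: +96.0 mg potassium for $0.68 (total $8.98, still need 0.0 mg).
Filling from the cheapest source first is optimal under one linear minimum: $8.98.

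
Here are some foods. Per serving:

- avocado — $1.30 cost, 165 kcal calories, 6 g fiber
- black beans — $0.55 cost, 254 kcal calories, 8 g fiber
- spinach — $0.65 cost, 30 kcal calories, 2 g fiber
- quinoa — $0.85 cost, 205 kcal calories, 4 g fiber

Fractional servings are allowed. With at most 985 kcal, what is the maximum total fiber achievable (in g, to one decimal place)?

65.7 g

Fiber per kcal: spinach 0.06667, avocado 0.03636, black beans 0.0315, quinoa 0.01951.
With no serving limits, spend the whole calories allowance on spinach: 985 kcal / 30 kcal × 2 g = 65.7 g.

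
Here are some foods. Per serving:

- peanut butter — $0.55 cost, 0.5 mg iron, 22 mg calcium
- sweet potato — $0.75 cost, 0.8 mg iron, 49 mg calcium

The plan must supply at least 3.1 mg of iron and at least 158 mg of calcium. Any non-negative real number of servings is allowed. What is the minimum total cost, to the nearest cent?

peanut butter only: max(3.1/0.5, 158/22) = 7.182 servings → $3.95.
sweet potato only: max(3.1/0.8, 158/49) = 3.875 servings → $2.91.
peanut butter + sweet potato with both tight: 3.696 servings and 1.565 servings → $3.21.
So the least-cost plan costs $2.91.

$2.91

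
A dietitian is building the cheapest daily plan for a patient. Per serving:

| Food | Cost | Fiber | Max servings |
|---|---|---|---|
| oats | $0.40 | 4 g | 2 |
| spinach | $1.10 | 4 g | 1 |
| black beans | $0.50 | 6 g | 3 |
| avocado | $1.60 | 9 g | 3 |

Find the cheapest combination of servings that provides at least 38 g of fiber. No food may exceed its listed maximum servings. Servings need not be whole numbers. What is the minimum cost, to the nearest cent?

Cost per g of fiber: black beans $0.0833, oats $0.1000, avocado $0.1778, spinach $0.2750.
Take 3 servings of black beans: +18.0 g fiber for $1.50 (total $1.50, still need 20.0 g).
Take 2 servings of oats: +8.0 g fiber for $0.80 (total $2.30, still need 12.0 g).
Take 1.333 servings of avocado: +12.0 g fiber for $2.13 (total $4.43, still need 0.0 g).
Greedy by cheapest-per-g is optimal for a single linear constraint, so the minimum cost is $4.43.

$4.43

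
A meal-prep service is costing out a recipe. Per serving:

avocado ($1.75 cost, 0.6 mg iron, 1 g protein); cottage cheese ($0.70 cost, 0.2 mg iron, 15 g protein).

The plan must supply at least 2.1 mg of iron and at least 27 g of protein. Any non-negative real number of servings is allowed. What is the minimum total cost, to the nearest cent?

$6.31

avocado only: max(2.1/0.6, 27/1) = 27 servings → $47.25.
cottage cheese only: max(2.1/0.2, 27/15) = 10.5 servings → $7.35.
avocado + cottage cheese with both tight: 2.966 servings and 1.602 servings → $6.31.
The minimum over all feasible corners is $6.31.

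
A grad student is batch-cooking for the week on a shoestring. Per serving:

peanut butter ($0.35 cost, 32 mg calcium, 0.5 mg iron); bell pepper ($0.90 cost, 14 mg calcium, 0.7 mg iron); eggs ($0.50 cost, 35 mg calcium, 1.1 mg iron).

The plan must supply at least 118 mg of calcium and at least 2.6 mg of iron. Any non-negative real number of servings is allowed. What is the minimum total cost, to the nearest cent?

With two linear requirements the optimum uses one or two foods; enumerate the corners.
peanut butter only: max(118/32, 2.6/0.5) = 5.2 servings → $1.82.
bell pepper only: max(118/14, 2.6/0.7) = 8.429 servings → $7.59.
eggs only: max(118/35, 2.6/1.1) = 3.371 servings → $1.69.
peanut butter + bell pepper with both tight: 3 servings and 1.571 servings → $2.46.
peanut butter + eggs with both tight: 2.192 servings and 1.367 servings → $1.45.
bell pepper + eggs: the both-tight solution has a negative serving — not a feasible corner.
So the least-cost plan costs $1.45.

$1.45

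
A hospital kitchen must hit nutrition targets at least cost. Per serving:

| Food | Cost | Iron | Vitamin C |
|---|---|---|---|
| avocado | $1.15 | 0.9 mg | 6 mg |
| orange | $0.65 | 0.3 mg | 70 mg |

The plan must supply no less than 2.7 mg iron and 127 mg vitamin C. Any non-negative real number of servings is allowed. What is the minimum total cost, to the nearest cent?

$3.88

Two binding constraints pin down two serving amounts, so the optimal mix uses at most two foods. The candidates are each food alone (scaled to the tighter of iron/vitamin C) and each pair with both constraints tight.
avocado only: max(2.7/0.9, 127/6) = 21.17 servings → $24.34.
orange only: max(2.7/0.3, 127/70) = 9 servings → $5.85.
avocado + orange with both tight: 2.466 servings and 1.603 servings → $3.88.
So the least-cost plan costs $3.88.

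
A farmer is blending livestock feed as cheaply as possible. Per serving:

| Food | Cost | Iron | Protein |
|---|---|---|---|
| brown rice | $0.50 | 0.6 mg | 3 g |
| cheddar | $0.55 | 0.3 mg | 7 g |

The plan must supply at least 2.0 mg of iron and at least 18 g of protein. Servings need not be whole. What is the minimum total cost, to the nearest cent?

$2.10

At the optimum either one food covers both requirements or two foods hit both targets exactly; no other combination can be cheaper.
brown rice only: max(2.0/0.6, 18/3) = 6 servings → $3.00.
cheddar only: max(2.0/0.3, 18/7) = 6.667 servings → $3.67.
brown rice + cheddar with both tight: 2.606 servings and 1.455 servings → $2.10.
So the least-cost plan costs $2.10.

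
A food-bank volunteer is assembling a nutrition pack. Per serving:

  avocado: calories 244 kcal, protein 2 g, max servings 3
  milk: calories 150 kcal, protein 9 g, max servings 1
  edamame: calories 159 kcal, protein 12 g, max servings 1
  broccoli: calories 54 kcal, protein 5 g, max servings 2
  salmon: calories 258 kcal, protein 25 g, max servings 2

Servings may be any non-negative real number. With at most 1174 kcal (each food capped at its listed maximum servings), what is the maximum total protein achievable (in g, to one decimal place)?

83.0 g

Protein per kcal: salmon 0.0969, broccoli 0.09259, edamame 0.07547, milk 0.06, avocado 0.008197.
Take 2 servings of salmon: uses 516 kcal, +50.0 g protein (running total 50.0 g).
Take 2 servings of broccoli: uses 108 kcal, +10.0 g protein (running total 60.0 g).
Take 1 serving of edamame: uses 159 kcal, +12.0 g protein (running total 72.0 g).
Take 1 serving of milk: uses 150 kcal, +9.0 g protein (running total 81.0 g).
Take 0.9877 servings of avocado: uses 241 kcal, +2.0 g protein (running total 83.0 g).
Filling greedily by protein-per-kcal is optimal for one linear limit, giving 83.0 g.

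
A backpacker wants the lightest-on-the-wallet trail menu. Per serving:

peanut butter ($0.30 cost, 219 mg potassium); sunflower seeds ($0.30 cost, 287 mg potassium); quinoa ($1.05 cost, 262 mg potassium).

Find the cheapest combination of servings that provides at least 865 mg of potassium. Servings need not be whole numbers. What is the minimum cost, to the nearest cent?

$0.90

Cost per mg of potassium: sunflower seeds $0.0010, peanut butter $0.0014, quinoa $0.0040.
With no serving limits, use only sunflower seeds: 865 mg / 287 mg = 3.014 servings × $0.30 = $0.90.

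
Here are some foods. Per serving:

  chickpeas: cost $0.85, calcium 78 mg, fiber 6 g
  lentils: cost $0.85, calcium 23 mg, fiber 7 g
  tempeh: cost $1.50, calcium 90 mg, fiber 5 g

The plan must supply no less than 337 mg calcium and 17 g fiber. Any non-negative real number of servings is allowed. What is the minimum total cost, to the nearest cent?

$3.67

chickpeas only: max(337/78, 17/6) = 4.321 servings → $3.67.
lentils only: max(337/23, 17/7) = 14.65 servings → $12.45.
tempeh only: max(337/90, 17/5) = 3.744 servings → $5.62.
chickpeas + lentils with both targets exact would need a negative amount; discard.
chickpeas + tempeh: the both-tight solution has a negative serving — not a feasible corner.
lentils + tempeh: the both-tight solution has a negative serving — not a feasible corner.
So the least-cost plan costs $3.67.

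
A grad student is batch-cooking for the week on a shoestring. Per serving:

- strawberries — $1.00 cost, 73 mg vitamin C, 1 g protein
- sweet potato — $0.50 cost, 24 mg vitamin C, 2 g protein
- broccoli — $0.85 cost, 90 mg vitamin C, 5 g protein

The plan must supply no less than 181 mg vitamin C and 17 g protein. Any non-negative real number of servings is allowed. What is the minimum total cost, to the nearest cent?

For a min-cost LP with two ≥-constraints, a basic feasible solution has at most two positive variables.
strawberries only: max(181/73, 17/1) = 17 servings → $17.00.
sweet potato only: max(181/24, 17/2) = 8.5 servings → $4.25.
broccoli only: max(181/90, 17/5) = 3.4 servings → $2.89.
strawberries + sweet potato: intersection lies outside the first quadrant.
strawberries + broccoli with both targets exact would need a negative amount; discard.
sweet potato + broccoli with both targets exact would need a negative amount; discard.
Cheapest feasible corner: $2.89.

$2.89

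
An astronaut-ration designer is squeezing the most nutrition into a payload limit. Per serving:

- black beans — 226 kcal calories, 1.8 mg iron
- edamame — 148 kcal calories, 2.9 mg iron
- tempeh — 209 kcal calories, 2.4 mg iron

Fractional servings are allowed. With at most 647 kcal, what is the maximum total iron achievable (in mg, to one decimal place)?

Iron per kcal: edamame 0.01959, tempeh 0.01148, black beans 0.007965.
With no serving limits, spend the whole calories allowance on edamame: 647 kcal / 148 kcal × 2.9 mg = 12.7 mg.

12.7 mg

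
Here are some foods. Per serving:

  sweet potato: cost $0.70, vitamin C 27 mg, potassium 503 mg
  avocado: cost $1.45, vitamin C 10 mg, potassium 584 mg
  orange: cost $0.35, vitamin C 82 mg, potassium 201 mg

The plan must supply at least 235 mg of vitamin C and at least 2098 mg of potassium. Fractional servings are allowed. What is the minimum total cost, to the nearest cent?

$3.04

For a min-cost LP with two ≥-constraints, a basic feasible solution has at most two positive variables.
sweet potato only: max(235/27, 2098/503) = 8.704 servings → $6.09.
avocado only: max(235/10, 2098/584) = 23.5 servings → $34.08.
orange only: max(235/82, 2098/201) = 10.44 servings → $3.65.
sweet potato + avocado with both targets exact would need a negative amount; discard.
sweet potato + orange with both tight: 3.484 servings and 1.719 servings → $3.04.
avocado + orange with both tight: 2.72 servings and 2.534 servings → $4.83.
So the least-cost plan costs $3.04.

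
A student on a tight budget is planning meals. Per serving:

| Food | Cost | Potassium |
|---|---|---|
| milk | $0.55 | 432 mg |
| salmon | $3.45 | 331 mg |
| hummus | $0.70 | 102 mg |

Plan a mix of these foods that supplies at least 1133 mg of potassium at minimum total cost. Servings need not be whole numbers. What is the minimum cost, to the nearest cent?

Cost per mg of potassium: milk $0.0013, hummus $0.0069, salmon $0.0104.
With no serving limits, use only milk: 1133 mg / 432 mg = 2.623 servings × $0.55 = $1.44.

$1.44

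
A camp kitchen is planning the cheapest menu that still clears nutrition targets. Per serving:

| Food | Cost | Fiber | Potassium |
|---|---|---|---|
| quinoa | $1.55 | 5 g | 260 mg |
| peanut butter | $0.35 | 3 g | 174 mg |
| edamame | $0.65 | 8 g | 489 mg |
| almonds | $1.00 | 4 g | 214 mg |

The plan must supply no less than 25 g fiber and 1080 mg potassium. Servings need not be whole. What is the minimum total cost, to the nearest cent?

$2.03

A basic optimal solution has at most two foods positive. Try each food alone and each pair with both targets met exactly.
quinoa only: max(25/5, 1080/260) = 5 servings → $7.75.
peanut butter only: max(25/3, 1080/174) = 8.333 servings → $2.92.
edamame only: max(25/8, 1080/489) = 3.125 servings → $2.03.
almonds only: max(25/4, 1080/214) = 6.25 servings → $6.25.
quinoa + peanut butter with both targets exact would need a negative amount; discard.
quinoa + edamame: intersection lies outside the first quadrant.
quinoa + almonds with both targets exact would need a negative amount; discard.
peanut butter + edamame with both targets exact would need a negative amount; discard.
peanut butter + almonds with both targets exact would need a negative amount; discard.
edamame + almonds with both targets exact would need a negative amount; discard.
The minimum over all feasible corners is $2.03.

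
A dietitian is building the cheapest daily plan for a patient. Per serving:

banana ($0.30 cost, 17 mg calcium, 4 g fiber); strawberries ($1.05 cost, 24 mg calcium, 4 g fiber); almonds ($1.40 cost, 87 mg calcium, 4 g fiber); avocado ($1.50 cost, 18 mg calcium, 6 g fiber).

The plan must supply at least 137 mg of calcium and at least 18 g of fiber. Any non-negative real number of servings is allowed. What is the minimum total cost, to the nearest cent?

$2.30

banana only: max(137/17, 18/4) = 8.059 servings → $2.42.
strawberries only: max(137/24, 18/4) = 5.708 servings → $5.99.
almonds only: max(137/87, 18/4) = 4.5 servings → $6.30.
avocado only: max(137/18, 18/6) = 7.611 servings → $11.42.
banana + strawberries: the both-tight solution has a negative serving — not a feasible corner.
banana + almonds with both tight: 3.636 servings and 0.8643 servings → $2.30.
banana + avocado: intersection lies outside the first quadrant.
strawberries + almonds with both tight: 4.04 servings and 0.4603 servings → $4.89.
strawberries + avocado with both targets exact would need a negative amount; discard.
almonds + avocado with both tight: 1.107 servings and 2.262 servings → $4.94.
The minimum over all feasible corners is $2.30.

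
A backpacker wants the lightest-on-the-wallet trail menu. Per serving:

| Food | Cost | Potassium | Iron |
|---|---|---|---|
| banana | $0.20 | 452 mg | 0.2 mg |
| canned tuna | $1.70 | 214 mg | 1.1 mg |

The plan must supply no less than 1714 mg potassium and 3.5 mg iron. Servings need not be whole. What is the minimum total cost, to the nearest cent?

$3.50

At the optimum either one food covers both requirements or two foods hit both targets exactly; no other combination can be cheaper.
banana only: max(1714/452, 3.5/0.2) = 17.5 servings → $3.50.
canned tuna only: max(1714/214, 3.5/1.1) = 8.009 servings → $13.62.
banana + canned tuna with both tight: 2.501 servings and 2.727 servings → $5.14.
So the least-cost plan costs $3.50.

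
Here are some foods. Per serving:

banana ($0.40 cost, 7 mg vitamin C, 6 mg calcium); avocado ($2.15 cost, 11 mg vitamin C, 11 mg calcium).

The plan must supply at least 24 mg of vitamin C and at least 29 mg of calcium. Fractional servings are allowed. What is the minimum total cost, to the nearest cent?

$1.93

This is a tiny linear program; its minimum lies at a vertex of the feasible set. List the vertices and price them.
banana only: max(24/7, 29/6) = 4.833 servings → $1.93.
avocado only: max(24/11, 29/11) = 2.636 servings → $5.67.
banana + avocado with both targets exact would need a negative amount; discard.
So the least-cost plan costs $1.93.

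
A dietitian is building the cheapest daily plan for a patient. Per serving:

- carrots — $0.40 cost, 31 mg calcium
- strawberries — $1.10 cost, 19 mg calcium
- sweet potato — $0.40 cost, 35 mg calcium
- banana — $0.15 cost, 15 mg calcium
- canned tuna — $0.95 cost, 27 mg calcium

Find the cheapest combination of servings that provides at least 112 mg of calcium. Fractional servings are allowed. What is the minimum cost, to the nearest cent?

$1.12

Cost per mg of calcium: banana $0.0100, sweet potato $0.0114, carrots $0.0129, canned tuna $0.0352, strawberries $0.0579.
With no serving limits, use only banana: 112 mg / 15 mg = 7.467 servings × $0.15 = $1.12.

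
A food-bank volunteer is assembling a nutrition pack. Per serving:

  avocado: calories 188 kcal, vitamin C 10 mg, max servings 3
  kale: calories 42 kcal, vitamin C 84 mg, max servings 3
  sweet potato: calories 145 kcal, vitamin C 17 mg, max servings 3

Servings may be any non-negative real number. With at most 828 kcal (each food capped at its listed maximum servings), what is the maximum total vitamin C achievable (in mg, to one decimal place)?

Vitamin C per kcal: kale 2, sweet potato 0.1172, avocado 0.05319.
Take 3 servings of kale: uses 126 kcal, +252.0 mg vitamin C (running total 252.0 mg).
Take 3 servings of sweet potato: uses 435 kcal, +51.0 mg vitamin C (running total 303.0 mg).
Take 1.42 servings of avocado: uses 267 kcal, +14.2 mg vitamin C (running total 317.2 mg).
Filling greedily by vitamin C-per-kcal is optimal for one linear limit, giving 317.2 mg.

317.2 mg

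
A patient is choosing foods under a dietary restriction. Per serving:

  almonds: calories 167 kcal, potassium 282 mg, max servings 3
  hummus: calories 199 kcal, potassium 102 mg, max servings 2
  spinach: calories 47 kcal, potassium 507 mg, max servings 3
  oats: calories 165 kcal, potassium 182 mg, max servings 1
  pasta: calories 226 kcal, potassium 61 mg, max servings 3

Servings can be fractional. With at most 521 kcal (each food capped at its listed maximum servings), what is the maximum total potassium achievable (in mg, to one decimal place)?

2162.7 mg

Potassium per kcal: spinach 10.79, almonds 1.689, oats 1.103, hummus 0.5126, pasta 0.2699.
Take 3 servings of spinach: uses 141 kcal, +1521.0 mg potassium (running total 1521.0 mg).
Take 2.275 servings of almonds: uses 380 kcal, +641.7 mg potassium (running total 2162.7 mg).
Greedy by best ratio exhausts the calories allowance optimally: 2162.7 mg.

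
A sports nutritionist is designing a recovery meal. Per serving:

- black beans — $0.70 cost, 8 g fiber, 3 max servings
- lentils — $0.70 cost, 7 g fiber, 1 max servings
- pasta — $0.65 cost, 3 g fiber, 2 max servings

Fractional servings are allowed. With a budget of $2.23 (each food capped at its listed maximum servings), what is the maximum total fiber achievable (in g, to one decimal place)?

Fiber per dollar: black beans 11.43, lentils 10, pasta 4.615.
Take 3 servings of black beans: spends $2.10, +24.0 g fiber (running total 24.0 g).
Take 0.1857 servings of lentils: spends $0.13, +1.3 g fiber (running total 25.3 g).
Greedy by best ratio exhausts the cost allowance optimally: 25.3 g.

25.3 g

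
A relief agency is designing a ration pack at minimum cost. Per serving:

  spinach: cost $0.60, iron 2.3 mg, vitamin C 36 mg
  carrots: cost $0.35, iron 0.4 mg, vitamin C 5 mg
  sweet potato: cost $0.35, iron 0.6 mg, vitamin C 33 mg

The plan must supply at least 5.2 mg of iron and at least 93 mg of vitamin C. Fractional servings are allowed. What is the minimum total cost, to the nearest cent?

Two binding constraints pin down two serving amounts, so the optimal mix uses at most two foods. The candidates are each food alone (scaled to the tighter of iron/vitamin C) and each pair with both constraints tight.
spinach only: max(5.2/2.3, 93/36) = 2.583 servings → $1.55.
carrots only: max(5.2/0.4, 93/5) = 18.6 servings → $6.51.
sweet potato only: max(5.2/0.6, 93/33) = 8.667 servings → $3.03.
spinach + carrots: the both-tight solution has a negative serving — not a feasible corner.
spinach + sweet potato with both tight: 2.133 servings and 0.4917 servings → $1.45.
carrots + sweet potato with both tight: 11.35 servings and 1.098 servings → $4.36.
So the least-cost plan costs $1.45.

$1.45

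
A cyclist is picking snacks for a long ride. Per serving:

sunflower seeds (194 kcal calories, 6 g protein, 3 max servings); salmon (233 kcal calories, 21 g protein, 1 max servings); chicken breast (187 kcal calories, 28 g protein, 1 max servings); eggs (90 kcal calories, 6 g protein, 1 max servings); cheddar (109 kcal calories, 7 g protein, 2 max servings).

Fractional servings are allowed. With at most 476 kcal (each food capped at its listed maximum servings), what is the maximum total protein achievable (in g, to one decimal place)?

52.7 g

Protein per kcal: chicken breast 0.1497, salmon 0.09013, eggs 0.06667, cheddar 0.06422, sunflower seeds 0.03093.
Take 1 serving of chicken breast: uses 187 kcal, +28.0 g protein (running total 28.0 g).
Take 1 serving of salmon: uses 233 kcal, +21.0 g protein (running total 49.0 g).
Take 0.6222 servings of eggs: uses 56 kcal, +3.7 g protein (running total 52.7 g).
Greedy by best ratio exhausts the calories allowance optimally: 52.7 g.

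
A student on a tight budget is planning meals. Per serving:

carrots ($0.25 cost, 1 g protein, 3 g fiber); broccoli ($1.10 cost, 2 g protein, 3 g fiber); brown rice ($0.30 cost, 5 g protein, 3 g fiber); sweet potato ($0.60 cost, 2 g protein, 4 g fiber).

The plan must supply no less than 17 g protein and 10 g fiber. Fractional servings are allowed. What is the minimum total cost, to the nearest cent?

$1.02

At the optimum either one food covers both requirements or two foods hit both targets exactly; no other combination can be cheaper.
carrots only: max(17/1, 10/3) = 17 servings → $4.25.
broccoli only: max(17/2, 10/3) = 8.5 servings → $9.35.
brown rice only: max(17/5, 10/3) = 3.4 servings → $1.02.
sweet potato only: max(17/2, 10/4) = 8.5 servings → $5.10.
carrots + broccoli: the both-tight solution has a negative serving — not a feasible corner.
carrots + brown rice: intersection lies outside the first quadrant.
carrots + sweet potato: the both-tight solution has a negative serving — not a feasible corner.
broccoli + brown rice: intersection lies outside the first quadrant.
broccoli + sweet potato with both targets exact would need a negative amount; discard.
brown rice + sweet potato: the both-tight solution has a negative serving — not a feasible corner.
The minimum over all feasible corners is $1.02.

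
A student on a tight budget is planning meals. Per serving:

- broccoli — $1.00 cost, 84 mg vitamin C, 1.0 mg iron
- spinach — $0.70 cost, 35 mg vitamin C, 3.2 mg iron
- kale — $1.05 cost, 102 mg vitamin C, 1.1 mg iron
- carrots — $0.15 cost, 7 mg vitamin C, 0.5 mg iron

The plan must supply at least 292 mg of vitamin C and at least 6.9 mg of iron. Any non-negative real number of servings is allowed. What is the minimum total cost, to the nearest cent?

$3.46

Two binding constraints pin down two serving amounts, so the optimal mix uses at most two foods. The candidates are each food alone (scaled to the tighter of vitamin C/iron) and each pair with both constraints tight.
broccoli only: max(292/84, 6.9/1.0) = 6.9 servings → $6.90.
spinach only: max(292/35, 6.9/3.2) = 8.343 servings → $5.84.
kale only: max(292/102, 6.9/1.1) = 6.273 servings → $6.59.
carrots only: max(292/7, 6.9/0.5) = 41.71 servings → $6.26.
broccoli + spinach with both tight: 2.964 servings and 1.23 servings → $3.82.
broccoli + kale: intersection lies outside the first quadrant.
broccoli + carrots with both tight: 2.791 servings and 8.217 servings → $4.02.
spinach + kale with both tight: 1.329 servings and 2.407 servings → $3.46.
spinach + carrots: the both-tight solution has a negative serving — not a feasible corner.
kale + carrots with both tight: 2.256 servings and 8.836 servings → $3.69.
So the least-cost plan costs $3.46.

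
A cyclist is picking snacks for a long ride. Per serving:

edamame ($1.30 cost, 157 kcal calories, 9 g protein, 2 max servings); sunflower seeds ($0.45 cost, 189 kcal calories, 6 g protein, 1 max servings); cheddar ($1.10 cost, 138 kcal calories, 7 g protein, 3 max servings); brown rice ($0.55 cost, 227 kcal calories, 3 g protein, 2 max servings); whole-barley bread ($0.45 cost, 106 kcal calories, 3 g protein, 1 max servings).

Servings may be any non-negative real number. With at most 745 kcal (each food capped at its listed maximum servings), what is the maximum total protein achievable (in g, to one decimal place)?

39.5 g

Protein per kcal: edamame 0.05732, cheddar 0.05072, sunflower seeds 0.03175, whole-barley bread 0.0283, brown rice 0.01322.
Take 2 servings of edamame: uses 314 kcal, +18.0 g protein (running total 18.0 g).
Take 3 servings of cheddar: uses 414 kcal, +21.0 g protein (running total 39.0 g).
Take 0.08995 servings of sunflower seeds: uses 17 kcal, +0.5 g protein (running total 39.5 g).
Greedy by best ratio exhausts the calories allowance optimally: 39.5 g.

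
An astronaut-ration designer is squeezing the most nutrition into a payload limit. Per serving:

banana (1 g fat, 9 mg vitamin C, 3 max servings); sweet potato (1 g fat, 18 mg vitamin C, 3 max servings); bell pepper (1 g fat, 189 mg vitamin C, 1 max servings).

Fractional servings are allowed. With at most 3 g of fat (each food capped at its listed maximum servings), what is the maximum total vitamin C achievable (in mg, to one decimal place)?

225.0 mg

Vitamin C per g fat: bell pepper 189, sweet potato 18, banana 9.
Take 1 serving of bell pepper: uses 1 g fat, +189.0 mg vitamin C (running total 189.0 mg).
Take 2 servings of sweet potato: uses 2 g fat, +36.0 mg vitamin C (running total 225.0 mg).
Filling greedily by vitamin C-per-g fat is optimal for one linear limit, giving 225.0 mg.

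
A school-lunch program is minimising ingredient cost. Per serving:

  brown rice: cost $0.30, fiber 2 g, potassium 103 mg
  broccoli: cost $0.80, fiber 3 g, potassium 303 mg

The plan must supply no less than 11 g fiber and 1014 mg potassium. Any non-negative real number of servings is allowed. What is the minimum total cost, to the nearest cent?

$2.70

brown rice only: max(11/2, 1014/103) = 9.845 servings → $2.95.
broccoli only: max(11/3, 1014/303) = 3.667 servings → $2.93.
brown rice + broccoli with both tight: 0.9798 servings and 3.013 servings → $2.70.
So the least-cost plan costs $2.70.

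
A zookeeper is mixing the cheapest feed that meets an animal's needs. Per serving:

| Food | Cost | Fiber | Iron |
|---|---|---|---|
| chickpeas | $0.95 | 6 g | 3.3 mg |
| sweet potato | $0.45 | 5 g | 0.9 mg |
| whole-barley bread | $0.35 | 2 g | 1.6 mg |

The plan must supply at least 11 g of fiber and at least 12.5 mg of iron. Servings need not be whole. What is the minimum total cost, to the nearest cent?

$2.73

This is a tiny linear program; its minimum lies at a vertex of the feasible set. List the vertices and price them.
chickpeas only: max(11/6, 12.5/3.3) = 3.788 servings → $3.60.
sweet potato only: max(11/5, 12.5/0.9) = 13.89 servings → $6.25.
whole-barley bread only: max(11/2, 12.5/1.6) = 7.812 servings → $2.73.
chickpeas + sweet potato: the both-tight solution has a negative serving — not a feasible corner.
chickpeas + whole-barley bread with both targets exact would need a negative amount; discard.
sweet potato + whole-barley bread: the both-tight solution has a negative serving — not a feasible corner.
Cheapest feasible corner: $2.73.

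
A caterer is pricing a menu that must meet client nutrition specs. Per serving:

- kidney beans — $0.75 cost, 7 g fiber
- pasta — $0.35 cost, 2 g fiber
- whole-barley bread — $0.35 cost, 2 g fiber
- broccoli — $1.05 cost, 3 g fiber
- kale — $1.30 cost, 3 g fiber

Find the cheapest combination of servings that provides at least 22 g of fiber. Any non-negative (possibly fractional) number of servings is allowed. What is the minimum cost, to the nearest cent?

Cost per g of fiber: kidney beans $0.1071, pasta $0.1750, whole-barley bread $0.1750, broccoli $0.3500, kale $0.4333.
With no serving limits, use only kidney beans: 22 g / 7 g = 3.143 servings × $0.75 = $2.36.

$2.36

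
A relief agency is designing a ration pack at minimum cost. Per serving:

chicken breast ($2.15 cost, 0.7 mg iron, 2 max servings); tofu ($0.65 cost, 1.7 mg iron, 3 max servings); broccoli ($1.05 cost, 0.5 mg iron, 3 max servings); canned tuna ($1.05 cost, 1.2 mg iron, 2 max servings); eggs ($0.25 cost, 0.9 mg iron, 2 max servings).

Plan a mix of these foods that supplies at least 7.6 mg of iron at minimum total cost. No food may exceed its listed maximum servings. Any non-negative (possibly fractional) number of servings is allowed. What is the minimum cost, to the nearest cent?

$3.06

Cost per mg of iron: eggs $0.2778, tofu $0.3824, canned tuna $0.8750, broccoli $2.1000, chicken breast $3.0714.
Take 2 servings of eggs: +1.8 mg iron for $0.50 (total $0.50, still need 5.8 mg).
Take 3 servings of tofu: +5.1 mg iron for $1.95 (total $2.45, still need 0.7 mg).
Take 0.5833 servings of canned tuna: +0.7 mg iron for $0.61 (total $3.06, still need 0.0 mg).
Filling from the cheapest source first is optimal under one linear minimum: $3.06.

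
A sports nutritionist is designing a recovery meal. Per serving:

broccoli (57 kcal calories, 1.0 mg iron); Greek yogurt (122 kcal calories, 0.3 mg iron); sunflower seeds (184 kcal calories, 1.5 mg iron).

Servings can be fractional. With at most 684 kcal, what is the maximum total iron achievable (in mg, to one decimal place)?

12.0 mg

Iron per kcal: broccoli 0.01754, sunflower seeds 0.008152, Greek yogurt 0.002459.
With no serving limits, spend the whole calories allowance on broccoli: 684 kcal / 57 kcal × 1.0 mg = 12.0 mg.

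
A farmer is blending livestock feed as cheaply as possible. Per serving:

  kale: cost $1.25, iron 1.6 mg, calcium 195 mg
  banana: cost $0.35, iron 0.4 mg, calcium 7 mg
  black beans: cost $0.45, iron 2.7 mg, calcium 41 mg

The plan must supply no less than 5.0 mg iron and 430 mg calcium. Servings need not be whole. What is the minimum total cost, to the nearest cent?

With two linear requirements the optimum uses one or two foods; enumerate the corners.
kale only: max(5.0/1.6, 430/195) = 3.125 servings → $3.91.
banana only: max(5.0/0.4, 430/7) = 61.43 servings → $21.50.
black beans only: max(5.0/2.7, 430/41) = 10.49 servings → $4.72.
kale + banana with both tight: 2.051 servings and 4.296 servings → $4.07.
kale + black beans with both tight: 2.074 servings and 0.6227 servings → $2.87.
banana + black beans with both targets exact would need a negative amount; discard.
Cheapest feasible corner: $2.87.

$2.87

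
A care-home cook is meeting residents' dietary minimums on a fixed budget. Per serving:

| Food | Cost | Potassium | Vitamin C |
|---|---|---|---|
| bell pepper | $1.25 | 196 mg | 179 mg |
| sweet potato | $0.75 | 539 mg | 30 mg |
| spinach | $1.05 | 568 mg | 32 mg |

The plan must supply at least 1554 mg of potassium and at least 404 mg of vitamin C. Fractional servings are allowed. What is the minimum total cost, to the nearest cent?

$4.01

Check every corner: each single food scaled to meet both minima, and each pair solved so both constraints bind.
bell pepper only: max(1554/196, 404/179) = 7.929 servings → $9.91.
sweet potato only: max(1554/539, 404/30) = 13.47 servings → $10.10.
spinach only: max(1554/568, 404/32) = 12.62 servings → $13.26.
bell pepper + sweet potato with both tight: 1.889 servings and 2.196 servings → $4.01.
bell pepper + spinach with both tight: 1.884 servings and 2.086 servings → $4.55.
sweet potato + spinach: the both-tight solution has a negative serving — not a feasible corner.
The minimum over all feasible corners is $4.01.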